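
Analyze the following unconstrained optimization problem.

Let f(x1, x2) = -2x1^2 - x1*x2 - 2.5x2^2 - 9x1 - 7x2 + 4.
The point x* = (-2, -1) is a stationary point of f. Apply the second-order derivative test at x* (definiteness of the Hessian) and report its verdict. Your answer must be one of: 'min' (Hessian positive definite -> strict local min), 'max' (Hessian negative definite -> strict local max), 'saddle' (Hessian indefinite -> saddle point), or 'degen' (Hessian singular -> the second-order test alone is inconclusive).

Compute the Hessian H = grad^2 f:
  H = [[-4, -1], [-1, -5]]
Verify stationarity: grad f(x*) = H x* + g = (0, 0).
Eigenvalues of H: -5.618, -3.382.
Both eigenvalues < 0, so H is negative definite -> x* is a strict local max.

max


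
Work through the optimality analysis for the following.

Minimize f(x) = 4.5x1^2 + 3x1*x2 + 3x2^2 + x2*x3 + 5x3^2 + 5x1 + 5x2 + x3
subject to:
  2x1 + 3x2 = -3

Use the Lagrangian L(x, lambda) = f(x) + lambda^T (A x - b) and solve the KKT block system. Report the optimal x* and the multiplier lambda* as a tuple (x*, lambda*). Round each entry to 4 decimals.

Form the Lagrangian:
  L(x, lambda) = (1/2) x^T Q x + c^T x + lambda^T (A x - b)
Stationarity (grad_x L = 0): Q x + c + A^T lambda = 0.
Primal feasibility: A x = b.

This gives the KKT block system:
  [ Q   A^T ] [ x     ]   [-c ]
  [ A    0  ] [ lambda ] = [ b ]

Solving the linear system:
  x*      = (-0.3499, -0.7668, -0.0233)
  lambda* = (0.2245)
  f(x*)   = -2.4665

x* = (-0.3499, -0.7668, -0.0233), lambda* = (0.2245)


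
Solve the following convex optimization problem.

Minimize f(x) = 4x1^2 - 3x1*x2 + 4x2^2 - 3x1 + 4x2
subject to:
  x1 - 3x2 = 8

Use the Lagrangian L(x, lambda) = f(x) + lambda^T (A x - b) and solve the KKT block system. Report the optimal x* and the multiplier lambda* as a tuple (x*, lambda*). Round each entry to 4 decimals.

Form the Lagrangian:
  L(x, lambda) = (1/2) x^T Q x + c^T x + lambda^T (A x - b)
Stationarity (grad_x L = 0): Q x + c + A^T lambda = 0.
Primal feasibility: A x = b.

This gives the KKT block system:
  [ Q   A^T ] [ x     ]   [-c ]
  [ A    0  ] [ lambda ] = [ b ]

Solving the linear system:
  x*      = (0.1129, -2.629)
  lambda* = (-5.7903)
  f(x*)   = 17.7339

x* = (0.1129, -2.629), lambda* = (-5.7903)


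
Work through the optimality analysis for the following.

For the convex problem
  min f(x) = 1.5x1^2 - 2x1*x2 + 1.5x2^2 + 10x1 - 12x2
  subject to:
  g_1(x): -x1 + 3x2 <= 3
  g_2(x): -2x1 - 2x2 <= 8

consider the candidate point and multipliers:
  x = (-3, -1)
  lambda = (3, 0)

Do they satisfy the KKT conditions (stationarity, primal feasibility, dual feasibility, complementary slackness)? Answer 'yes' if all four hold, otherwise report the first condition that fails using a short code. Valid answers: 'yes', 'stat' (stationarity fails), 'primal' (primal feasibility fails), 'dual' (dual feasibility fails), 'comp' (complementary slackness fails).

Gradient of f: grad f(x) = Q x + c = (3, -9)
Constraint values g_i(x) = a_i^T x - b_i:
  g_1((-3, -1)) = -3
  g_2((-3, -1)) = 0
Stationarity residual: grad f(x) + sum_i lambda_i a_i = (0, 0)
  -> stationarity OK
Primal feasibility (all g_i <= 0): OK
Dual feasibility (all lambda_i >= 0): OK
Complementary slackness (lambda_i * g_i(x) = 0 for all i): FAILS

Verdict: the first failing condition is complementary_slackness -> comp.

comp


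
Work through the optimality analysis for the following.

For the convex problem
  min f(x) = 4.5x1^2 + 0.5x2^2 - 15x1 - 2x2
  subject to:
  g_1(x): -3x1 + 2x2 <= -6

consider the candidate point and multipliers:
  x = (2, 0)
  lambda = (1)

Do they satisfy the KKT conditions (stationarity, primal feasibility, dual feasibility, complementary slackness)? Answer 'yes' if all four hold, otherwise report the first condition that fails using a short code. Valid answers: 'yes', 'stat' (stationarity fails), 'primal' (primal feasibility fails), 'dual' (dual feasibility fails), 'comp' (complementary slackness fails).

Gradient of f: grad f(x) = Q x + c = (3, -2)
Constraint values g_i(x) = a_i^T x - b_i:
  g_1((2, 0)) = 0
Stationarity residual: grad f(x) + sum_i lambda_i a_i = (0, 0)
  -> stationarity OK
Primal feasibility (all g_i <= 0): OK
Dual feasibility (all lambda_i >= 0): OK
Complementary slackness (lambda_i * g_i(x) = 0 for all i): OK

Verdict: yes, KKT holds.

yes


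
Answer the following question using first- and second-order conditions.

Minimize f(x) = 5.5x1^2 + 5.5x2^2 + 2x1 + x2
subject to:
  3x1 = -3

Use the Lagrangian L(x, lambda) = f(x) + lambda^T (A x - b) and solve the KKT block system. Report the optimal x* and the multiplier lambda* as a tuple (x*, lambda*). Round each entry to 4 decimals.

Form the Lagrangian:
  L(x, lambda) = (1/2) x^T Q x + c^T x + lambda^T (A x - b)
Stationarity (grad_x L = 0): Q x + c + A^T lambda = 0.
Primal feasibility: A x = b.

This gives the KKT block system:
  [ Q   A^T ] [ x     ]   [-c ]
  [ A    0  ] [ lambda ] = [ b ]

Solving the linear system:
  x*      = (-1, -0.0909)
  lambda* = (3)
  f(x*)   = 3.4545

x* = (-1, -0.0909), lambda* = (3)


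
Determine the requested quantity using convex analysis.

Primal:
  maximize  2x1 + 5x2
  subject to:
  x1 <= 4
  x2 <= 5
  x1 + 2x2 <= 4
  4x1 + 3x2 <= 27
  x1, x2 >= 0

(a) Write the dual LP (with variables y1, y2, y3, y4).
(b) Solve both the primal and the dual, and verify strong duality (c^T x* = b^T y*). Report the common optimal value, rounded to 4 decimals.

The standard primal-dual pair for 'max c^T x s.t. A x <= b, x >= 0' is:
  Dual:  min b^T y  s.t.  A^T y >= c,  y >= 0.

So the dual LP is:
  minimize  4y1 + 5y2 + 4y3 + 27y4
  subject to:
    y1 + y3 + 4y4 >= 2
    y2 + 2y3 + 3y4 >= 5
    y1, y2, y3, y4 >= 0

Solving the primal: x* = (0, 2).
  primal value c^T x* = 10.
Solving the dual: y* = (0, 0, 2.5, 0).
  dual value b^T y* = 10.
Strong duality: c^T x* = b^T y*. Confirmed.

10


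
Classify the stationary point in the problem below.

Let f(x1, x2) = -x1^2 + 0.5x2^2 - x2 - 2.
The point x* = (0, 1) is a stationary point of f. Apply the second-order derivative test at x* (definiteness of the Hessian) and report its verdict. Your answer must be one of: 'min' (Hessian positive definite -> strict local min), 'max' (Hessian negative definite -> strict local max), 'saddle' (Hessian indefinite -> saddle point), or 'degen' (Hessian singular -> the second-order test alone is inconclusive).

Compute the Hessian H = grad^2 f:
  H = [[-2, 0], [0, 1]]
Verify stationarity: grad f(x*) = H x* + g = (0, 0).
Eigenvalues of H: -2, 1.
Eigenvalues have mixed signs, so H is indefinite -> x* is a saddle point.

saddle


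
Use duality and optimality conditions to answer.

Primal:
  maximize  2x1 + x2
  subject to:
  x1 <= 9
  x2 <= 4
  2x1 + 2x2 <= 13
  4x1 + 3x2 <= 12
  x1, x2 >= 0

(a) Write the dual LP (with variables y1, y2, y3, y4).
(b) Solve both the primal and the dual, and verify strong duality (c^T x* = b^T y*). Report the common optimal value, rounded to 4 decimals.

The standard primal-dual pair for 'max c^T x s.t. A x <= b, x >= 0' is:
  Dual:  min b^T y  s.t.  A^T y >= c,  y >= 0.

So the dual LP is:
  minimize  9y1 + 4y2 + 13y3 + 12y4
  subject to:
    y1 + 2y3 + 4y4 >= 2
    y2 + 2y3 + 3y4 >= 1
    y1, y2, y3, y4 >= 0

Solving the primal: x* = (3, 0).
  primal value c^T x* = 6.
Solving the dual: y* = (0, 0, 0, 0.5).
  dual value b^T y* = 6.
Strong duality: c^T x* = b^T y*. Confirmed.

6


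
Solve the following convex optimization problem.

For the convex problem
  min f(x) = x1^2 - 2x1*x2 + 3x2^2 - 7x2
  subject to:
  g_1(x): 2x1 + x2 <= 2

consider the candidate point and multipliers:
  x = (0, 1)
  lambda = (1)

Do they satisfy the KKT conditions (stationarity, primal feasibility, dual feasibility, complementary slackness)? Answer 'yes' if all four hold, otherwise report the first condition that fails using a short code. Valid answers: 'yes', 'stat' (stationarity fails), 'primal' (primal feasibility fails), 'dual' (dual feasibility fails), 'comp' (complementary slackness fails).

Gradient of f: grad f(x) = Q x + c = (-2, -1)
Constraint values g_i(x) = a_i^T x - b_i:
  g_1((0, 1)) = -1
Stationarity residual: grad f(x) + sum_i lambda_i a_i = (0, 0)
  -> stationarity OK
Primal feasibility (all g_i <= 0): OK
Dual feasibility (all lambda_i >= 0): OK
Complementary slackness (lambda_i * g_i(x) = 0 for all i): FAILS

Verdict: the first failing condition is complementary_slackness -> comp.

comp


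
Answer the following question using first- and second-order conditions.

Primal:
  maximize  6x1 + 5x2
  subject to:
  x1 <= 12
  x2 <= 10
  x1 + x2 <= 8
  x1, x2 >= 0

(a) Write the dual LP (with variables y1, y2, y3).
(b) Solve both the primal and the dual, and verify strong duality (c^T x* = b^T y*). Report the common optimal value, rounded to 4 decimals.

The standard primal-dual pair for 'max c^T x s.t. A x <= b, x >= 0' is:
  Dual:  min b^T y  s.t.  A^T y >= c,  y >= 0.

So the dual LP is:
  minimize  12y1 + 10y2 + 8y3
  subject to:
    y1 + y3 >= 6
    y2 + y3 >= 5
    y1, y2, y3 >= 0

Solving the primal: x* = (8, 0).
  primal value c^T x* = 48.
Solving the dual: y* = (0, 0, 6).
  dual value b^T y* = 48.
Strong duality: c^T x* = b^T y*. Confirmed.

48


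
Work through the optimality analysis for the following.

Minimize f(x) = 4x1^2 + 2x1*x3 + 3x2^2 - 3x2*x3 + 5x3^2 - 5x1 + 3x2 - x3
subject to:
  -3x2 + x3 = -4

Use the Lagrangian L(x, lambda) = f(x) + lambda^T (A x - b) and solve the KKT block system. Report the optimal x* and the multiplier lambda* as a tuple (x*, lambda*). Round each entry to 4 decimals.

Form the Lagrangian:
  L(x, lambda) = (1/2) x^T Q x + c^T x + lambda^T (A x - b)
Stationarity (grad_x L = 0): Q x + c + A^T lambda = 0.
Primal feasibility: A x = b.

This gives the KKT block system:
  [ Q   A^T ] [ x     ]   [-c ]
  [ A    0  ] [ lambda ] = [ b ]

Solving the linear system:
  x*      = (0.6224, 1.3367, 0.0102)
  lambda* = (3.6633)
  f(x*)   = 7.7704

x* = (0.6224, 1.3367, 0.0102), lambda* = (3.6633)


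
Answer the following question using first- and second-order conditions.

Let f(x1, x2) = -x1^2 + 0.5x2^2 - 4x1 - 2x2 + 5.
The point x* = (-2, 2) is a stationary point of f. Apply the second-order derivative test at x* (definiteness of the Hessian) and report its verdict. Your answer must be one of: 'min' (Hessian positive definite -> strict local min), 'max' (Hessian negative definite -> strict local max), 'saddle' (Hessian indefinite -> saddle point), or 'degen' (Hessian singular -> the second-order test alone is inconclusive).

Compute the Hessian H = grad^2 f:
  H = [[-2, 0], [0, 1]]
Verify stationarity: grad f(x*) = H x* + g = (0, 0).
Eigenvalues of H: -2, 1.
Eigenvalues have mixed signs, so H is indefinite -> x* is a saddle point.

saddle


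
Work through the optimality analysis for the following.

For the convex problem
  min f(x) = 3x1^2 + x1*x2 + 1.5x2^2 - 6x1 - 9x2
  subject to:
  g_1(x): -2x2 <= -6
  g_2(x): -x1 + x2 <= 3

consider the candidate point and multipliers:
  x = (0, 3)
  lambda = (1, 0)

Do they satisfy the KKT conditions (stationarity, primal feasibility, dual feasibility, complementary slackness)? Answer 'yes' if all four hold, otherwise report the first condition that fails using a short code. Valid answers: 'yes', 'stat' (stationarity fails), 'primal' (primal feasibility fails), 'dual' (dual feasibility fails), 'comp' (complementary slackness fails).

Gradient of f: grad f(x) = Q x + c = (-3, 0)
Constraint values g_i(x) = a_i^T x - b_i:
  g_1((0, 3)) = 0
  g_2((0, 3)) = 0
Stationarity residual: grad f(x) + sum_i lambda_i a_i = (-3, -2)
  -> stationarity FAILS
Primal feasibility (all g_i <= 0): OK
Dual feasibility (all lambda_i >= 0): OK
Complementary slackness (lambda_i * g_i(x) = 0 for all i): OK

Verdict: the first failing condition is stationarity -> stat.

stat


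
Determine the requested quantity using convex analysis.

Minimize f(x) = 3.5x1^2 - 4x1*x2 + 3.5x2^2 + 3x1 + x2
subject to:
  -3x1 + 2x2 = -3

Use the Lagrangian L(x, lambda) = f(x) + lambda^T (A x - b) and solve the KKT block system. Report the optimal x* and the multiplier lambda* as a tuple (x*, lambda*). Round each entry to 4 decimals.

Form the Lagrangian:
  L(x, lambda) = (1/2) x^T Q x + c^T x + lambda^T (A x - b)
Stationarity (grad_x L = 0): Q x + c + A^T lambda = 0.
Primal feasibility: A x = b.

This gives the KKT block system:
  [ Q   A^T ] [ x     ]   [-c ]
  [ A    0  ] [ lambda ] = [ b ]

Solving the linear system:
  x*      = (0.4884, -0.7674)
  lambda* = (3.1628)
  f(x*)   = 5.093

x* = (0.4884, -0.7674), lambda* = (3.1628)


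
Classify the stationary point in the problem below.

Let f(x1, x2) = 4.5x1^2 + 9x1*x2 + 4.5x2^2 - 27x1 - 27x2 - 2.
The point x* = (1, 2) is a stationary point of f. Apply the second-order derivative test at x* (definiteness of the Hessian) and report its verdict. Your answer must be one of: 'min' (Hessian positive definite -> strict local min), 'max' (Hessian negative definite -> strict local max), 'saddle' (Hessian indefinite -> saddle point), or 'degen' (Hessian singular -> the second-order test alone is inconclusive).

Compute the Hessian H = grad^2 f:
  H = [[9, 9], [9, 9]]
Verify stationarity: grad f(x*) = H x* + g = (0, 0).
Eigenvalues of H: 0, 18.
H has a zero eigenvalue (singular; positive semidefinite but not definite), so H is neither positive definite, negative definite, nor indefinite. The second-order test alone is inconclusive -> degen.
(Indeed, f is constant along the null direction of H through x*, so x* is not a strict local extremum.)

degen


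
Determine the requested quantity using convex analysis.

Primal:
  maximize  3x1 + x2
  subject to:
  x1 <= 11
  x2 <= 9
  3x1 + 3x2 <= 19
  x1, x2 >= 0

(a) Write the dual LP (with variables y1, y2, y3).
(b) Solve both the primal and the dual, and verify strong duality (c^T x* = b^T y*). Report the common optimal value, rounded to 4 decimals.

The standard primal-dual pair for 'max c^T x s.t. A x <= b, x >= 0' is:
  Dual:  min b^T y  s.t.  A^T y >= c,  y >= 0.

So the dual LP is:
  minimize  11y1 + 9y2 + 19y3
  subject to:
    y1 + 3y3 >= 3
    y2 + 3y3 >= 1
    y1, y2, y3 >= 0

Solving the primal: x* = (6.3333, 0).
  primal value c^T x* = 19.
Solving the dual: y* = (0, 0, 1).
  dual value b^T y* = 19.
Strong duality: c^T x* = b^T y*. Confirmed.

19


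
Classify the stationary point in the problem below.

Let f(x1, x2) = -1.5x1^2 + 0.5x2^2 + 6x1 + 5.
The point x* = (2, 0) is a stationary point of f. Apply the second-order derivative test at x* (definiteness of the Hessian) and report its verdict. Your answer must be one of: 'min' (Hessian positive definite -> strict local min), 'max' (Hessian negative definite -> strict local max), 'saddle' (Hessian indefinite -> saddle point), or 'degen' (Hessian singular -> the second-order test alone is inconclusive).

Compute the Hessian H = grad^2 f:
  H = [[-3, 0], [0, 1]]
Verify stationarity: grad f(x*) = H x* + g = (0, 0).
Eigenvalues of H: -3, 1.
Eigenvalues have mixed signs, so H is indefinite -> x* is a saddle point.

saddle


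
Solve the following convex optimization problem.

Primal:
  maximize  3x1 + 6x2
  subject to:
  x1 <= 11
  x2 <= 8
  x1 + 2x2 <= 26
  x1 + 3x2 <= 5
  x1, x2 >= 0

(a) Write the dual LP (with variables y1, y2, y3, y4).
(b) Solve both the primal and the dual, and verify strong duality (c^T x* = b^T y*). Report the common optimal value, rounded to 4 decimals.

The standard primal-dual pair for 'max c^T x s.t. A x <= b, x >= 0' is:
  Dual:  min b^T y  s.t.  A^T y >= c,  y >= 0.

So the dual LP is:
  minimize  11y1 + 8y2 + 26y3 + 5y4
  subject to:
    y1 + y3 + y4 >= 3
    y2 + 2y3 + 3y4 >= 6
    y1, y2, y3, y4 >= 0

Solving the primal: x* = (5, 0).
  primal value c^T x* = 15.
Solving the dual: y* = (0, 0, 0, 3).
  dual value b^T y* = 15.
Strong duality: c^T x* = b^T y*. Confirmed.

15


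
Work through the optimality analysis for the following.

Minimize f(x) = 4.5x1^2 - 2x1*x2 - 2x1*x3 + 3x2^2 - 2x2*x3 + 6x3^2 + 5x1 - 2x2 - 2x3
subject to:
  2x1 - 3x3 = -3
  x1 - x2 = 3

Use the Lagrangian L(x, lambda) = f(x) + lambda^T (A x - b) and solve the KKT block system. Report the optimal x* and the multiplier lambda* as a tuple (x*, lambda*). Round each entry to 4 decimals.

Form the Lagrangian:
  L(x, lambda) = (1/2) x^T Q x + c^T x + lambda^T (A x - b)
Stationarity (grad_x L = 0): Q x + c + A^T lambda = 0.
Primal feasibility: A x = b.

This gives the KKT block system:
  [ Q   A^T ] [ x     ]   [-c ]
  [ A    0  ] [ lambda ] = [ b ]

Solving the linear system:
  x*      = (0.2121, -2.7879, 1.1414)
  lambda* = (5.6162, -21.4343)
  f(x*)   = 42.7525

x* = (0.2121, -2.7879, 1.1414), lambda* = (5.6162, -21.4343)


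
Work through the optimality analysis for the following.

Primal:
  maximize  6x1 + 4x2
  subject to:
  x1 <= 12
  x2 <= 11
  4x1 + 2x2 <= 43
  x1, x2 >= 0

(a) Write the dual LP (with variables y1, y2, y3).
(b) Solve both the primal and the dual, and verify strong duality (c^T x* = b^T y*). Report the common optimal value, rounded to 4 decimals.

The standard primal-dual pair for 'max c^T x s.t. A x <= b, x >= 0' is:
  Dual:  min b^T y  s.t.  A^T y >= c,  y >= 0.

So the dual LP is:
  minimize  12y1 + 11y2 + 43y3
  subject to:
    y1 + 4y3 >= 6
    y2 + 2y3 >= 4
    y1, y2, y3 >= 0

Solving the primal: x* = (5.25, 11).
  primal value c^T x* = 75.5.
Solving the dual: y* = (0, 1, 1.5).
  dual value b^T y* = 75.5.
Strong duality: c^T x* = b^T y*. Confirmed.

75.5


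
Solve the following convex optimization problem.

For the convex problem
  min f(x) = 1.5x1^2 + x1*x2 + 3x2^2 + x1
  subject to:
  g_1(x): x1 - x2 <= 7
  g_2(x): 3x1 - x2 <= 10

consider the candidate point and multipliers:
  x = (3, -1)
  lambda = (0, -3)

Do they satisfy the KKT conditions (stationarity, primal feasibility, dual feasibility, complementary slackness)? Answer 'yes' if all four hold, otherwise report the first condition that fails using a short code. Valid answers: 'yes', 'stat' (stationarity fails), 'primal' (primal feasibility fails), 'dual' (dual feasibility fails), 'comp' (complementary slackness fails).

Gradient of f: grad f(x) = Q x + c = (9, -3)
Constraint values g_i(x) = a_i^T x - b_i:
  g_1((3, -1)) = -3
  g_2((3, -1)) = 0
Stationarity residual: grad f(x) + sum_i lambda_i a_i = (0, 0)
  -> stationarity OK
Primal feasibility (all g_i <= 0): OK
Dual feasibility (all lambda_i >= 0): FAILS
Complementary slackness (lambda_i * g_i(x) = 0 for all i): OK

Verdict: the first failing condition is dual_feasibility -> dual.

dual


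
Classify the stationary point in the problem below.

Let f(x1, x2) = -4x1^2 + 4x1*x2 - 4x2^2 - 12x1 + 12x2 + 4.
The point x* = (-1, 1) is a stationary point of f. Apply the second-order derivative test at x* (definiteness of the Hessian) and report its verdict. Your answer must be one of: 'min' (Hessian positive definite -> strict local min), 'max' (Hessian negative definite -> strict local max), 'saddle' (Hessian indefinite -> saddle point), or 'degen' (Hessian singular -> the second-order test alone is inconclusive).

Compute the Hessian H = grad^2 f:
  H = [[-8, 4], [4, -8]]
Verify stationarity: grad f(x*) = H x* + g = (0, 0).
Eigenvalues of H: -12, -4.
Both eigenvalues < 0, so H is negative definite -> x* is a strict local max.

max


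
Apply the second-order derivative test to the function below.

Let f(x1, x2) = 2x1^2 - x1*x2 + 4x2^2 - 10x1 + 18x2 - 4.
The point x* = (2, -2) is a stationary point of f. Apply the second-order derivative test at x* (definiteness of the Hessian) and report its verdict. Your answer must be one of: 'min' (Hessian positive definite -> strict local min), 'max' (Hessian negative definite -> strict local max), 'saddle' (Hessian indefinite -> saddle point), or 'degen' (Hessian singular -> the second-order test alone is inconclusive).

Compute the Hessian H = grad^2 f:
  H = [[4, -1], [-1, 8]]
Verify stationarity: grad f(x*) = H x* + g = (0, 0).
Eigenvalues of H: 3.7639, 8.2361.
Both eigenvalues > 0, so H is positive definite -> x* is a strict local min.

min


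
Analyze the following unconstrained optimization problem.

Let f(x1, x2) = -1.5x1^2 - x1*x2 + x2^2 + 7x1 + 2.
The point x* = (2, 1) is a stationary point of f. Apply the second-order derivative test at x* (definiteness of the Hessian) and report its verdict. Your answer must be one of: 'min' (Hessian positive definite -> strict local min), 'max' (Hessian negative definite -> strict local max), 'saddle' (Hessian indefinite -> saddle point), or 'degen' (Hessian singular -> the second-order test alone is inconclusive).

Compute the Hessian H = grad^2 f:
  H = [[-3, -1], [-1, 2]]
Verify stationarity: grad f(x*) = H x* + g = (0, 0).
Eigenvalues of H: -3.1926, 2.1926.
Eigenvalues have mixed signs, so H is indefinite -> x* is a saddle point.

saddle


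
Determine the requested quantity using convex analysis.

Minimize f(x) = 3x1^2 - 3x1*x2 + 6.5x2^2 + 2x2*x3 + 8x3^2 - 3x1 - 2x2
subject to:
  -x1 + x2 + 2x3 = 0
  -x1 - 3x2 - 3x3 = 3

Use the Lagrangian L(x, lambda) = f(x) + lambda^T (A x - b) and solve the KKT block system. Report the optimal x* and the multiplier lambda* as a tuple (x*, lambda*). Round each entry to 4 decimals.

Form the Lagrangian:
  L(x, lambda) = (1/2) x^T Q x + c^T x + lambda^T (A x - b)
Stationarity (grad_x L = 0): Q x + c + A^T lambda = 0.
Primal feasibility: A x = b.

This gives the KKT block system:
  [ Q   A^T ] [ x     ]   [-c ]
  [ A    0  ] [ lambda ] = [ b ]

Solving the linear system:
  x*      = (-0.8698, -0.5504, -0.1597)
  lambda* = (-3.2093, -3.3581)
  f(x*)   = 6.8922

x* = (-0.8698, -0.5504, -0.1597), lambda* = (-3.2093, -3.3581)


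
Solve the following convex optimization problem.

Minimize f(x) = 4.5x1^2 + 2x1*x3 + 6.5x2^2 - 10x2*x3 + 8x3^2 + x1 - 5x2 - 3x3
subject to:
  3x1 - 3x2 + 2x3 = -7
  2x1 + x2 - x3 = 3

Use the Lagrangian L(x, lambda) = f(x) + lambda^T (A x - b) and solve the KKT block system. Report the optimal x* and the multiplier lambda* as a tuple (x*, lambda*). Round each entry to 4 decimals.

Form the Lagrangian:
  L(x, lambda) = (1/2) x^T Q x + c^T x + lambda^T (A x - b)
Stationarity (grad_x L = 0): Q x + c + A^T lambda = 0.
Primal feasibility: A x = b.

This gives the KKT block system:
  [ Q   A^T ] [ x     ]   [-c ]
  [ A    0  ] [ lambda ] = [ b ]

Solving the linear system:
  x*      = (0.2953, 3.0669, 0.6574)
  lambda* = (5.7354, -11.0891)
  f(x*)   = 28.2019

x* = (0.2953, 3.0669, 0.6574), lambda* = (5.7354, -11.0891)


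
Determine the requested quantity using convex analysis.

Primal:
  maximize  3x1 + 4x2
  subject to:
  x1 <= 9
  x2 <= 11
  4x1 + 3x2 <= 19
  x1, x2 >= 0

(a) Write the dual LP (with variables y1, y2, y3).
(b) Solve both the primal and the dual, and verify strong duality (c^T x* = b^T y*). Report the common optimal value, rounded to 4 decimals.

The standard primal-dual pair for 'max c^T x s.t. A x <= b, x >= 0' is:
  Dual:  min b^T y  s.t.  A^T y >= c,  y >= 0.

So the dual LP is:
  minimize  9y1 + 11y2 + 19y3
  subject to:
    y1 + 4y3 >= 3
    y2 + 3y3 >= 4
    y1, y2, y3 >= 0

Solving the primal: x* = (0, 6.3333).
  primal value c^T x* = 25.3333.
Solving the dual: y* = (0, 0, 1.3333).
  dual value b^T y* = 25.3333.
Strong duality: c^T x* = b^T y*. Confirmed.

25.3333


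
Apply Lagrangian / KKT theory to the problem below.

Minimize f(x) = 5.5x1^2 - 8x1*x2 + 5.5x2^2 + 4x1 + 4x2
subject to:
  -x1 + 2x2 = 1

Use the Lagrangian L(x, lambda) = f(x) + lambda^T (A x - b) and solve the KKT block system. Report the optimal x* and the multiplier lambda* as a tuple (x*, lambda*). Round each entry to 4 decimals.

Form the Lagrangian:
  L(x, lambda) = (1/2) x^T Q x + c^T x + lambda^T (A x - b)
Stationarity (grad_x L = 0): Q x + c + A^T lambda = 0.
Primal feasibility: A x = b.

This gives the KKT block system:
  [ Q   A^T ] [ x     ]   [-c ]
  [ A    0  ] [ lambda ] = [ b ]

Solving the linear system:
  x*      = (-0.8261, 0.087)
  lambda* = (-5.7826)
  f(x*)   = 1.413

x* = (-0.8261, 0.087), lambda* = (-5.7826)


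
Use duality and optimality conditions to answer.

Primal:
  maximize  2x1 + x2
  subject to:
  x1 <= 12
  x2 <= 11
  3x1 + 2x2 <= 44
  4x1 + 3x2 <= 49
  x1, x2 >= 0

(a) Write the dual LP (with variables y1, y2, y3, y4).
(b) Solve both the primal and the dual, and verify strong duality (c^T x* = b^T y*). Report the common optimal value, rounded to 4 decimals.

The standard primal-dual pair for 'max c^T x s.t. A x <= b, x >= 0' is:
  Dual:  min b^T y  s.t.  A^T y >= c,  y >= 0.

So the dual LP is:
  minimize  12y1 + 11y2 + 44y3 + 49y4
  subject to:
    y1 + 3y3 + 4y4 >= 2
    y2 + 2y3 + 3y4 >= 1
    y1, y2, y3, y4 >= 0

Solving the primal: x* = (12, 0.3333).
  primal value c^T x* = 24.3333.
Solving the dual: y* = (0.6667, 0, 0, 0.3333).
  dual value b^T y* = 24.3333.
Strong duality: c^T x* = b^T y*. Confirmed.

24.3333


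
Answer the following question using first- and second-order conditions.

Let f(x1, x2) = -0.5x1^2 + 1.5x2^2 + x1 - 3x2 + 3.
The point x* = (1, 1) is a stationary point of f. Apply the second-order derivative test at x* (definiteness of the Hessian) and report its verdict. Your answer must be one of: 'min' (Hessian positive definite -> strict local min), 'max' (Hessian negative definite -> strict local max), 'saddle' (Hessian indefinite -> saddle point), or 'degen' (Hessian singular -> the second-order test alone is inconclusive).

Compute the Hessian H = grad^2 f:
  H = [[-1, 0], [0, 3]]
Verify stationarity: grad f(x*) = H x* + g = (0, 0).
Eigenvalues of H: -1, 3.
Eigenvalues have mixed signs, so H is indefinite -> x* is a saddle point.

saddle


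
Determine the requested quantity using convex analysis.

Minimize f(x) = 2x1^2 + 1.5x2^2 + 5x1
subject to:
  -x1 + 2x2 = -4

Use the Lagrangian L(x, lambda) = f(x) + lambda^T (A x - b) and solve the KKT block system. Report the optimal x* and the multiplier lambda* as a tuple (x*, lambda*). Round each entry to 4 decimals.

Form the Lagrangian:
  L(x, lambda) = (1/2) x^T Q x + c^T x + lambda^T (A x - b)
Stationarity (grad_x L = 0): Q x + c + A^T lambda = 0.
Primal feasibility: A x = b.

This gives the KKT block system:
  [ Q   A^T ] [ x     ]   [-c ]
  [ A    0  ] [ lambda ] = [ b ]

Solving the linear system:
  x*      = (-0.4211, -2.2105)
  lambda* = (3.3158)
  f(x*)   = 5.5789

x* = (-0.4211, -2.2105), lambda* = (3.3158)


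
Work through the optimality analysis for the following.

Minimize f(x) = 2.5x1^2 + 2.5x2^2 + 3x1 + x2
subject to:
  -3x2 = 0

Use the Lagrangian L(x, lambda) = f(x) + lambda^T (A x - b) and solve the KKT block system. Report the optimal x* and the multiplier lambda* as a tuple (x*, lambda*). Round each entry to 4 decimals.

Form the Lagrangian:
  L(x, lambda) = (1/2) x^T Q x + c^T x + lambda^T (A x - b)
Stationarity (grad_x L = 0): Q x + c + A^T lambda = 0.
Primal feasibility: A x = b.

This gives the KKT block system:
  [ Q   A^T ] [ x     ]   [-c ]
  [ A    0  ] [ lambda ] = [ b ]

Solving the linear system:
  x*      = (-0.6, 0)
  lambda* = (0.3333)
  f(x*)   = -0.9

x* = (-0.6, 0), lambda* = (0.3333)


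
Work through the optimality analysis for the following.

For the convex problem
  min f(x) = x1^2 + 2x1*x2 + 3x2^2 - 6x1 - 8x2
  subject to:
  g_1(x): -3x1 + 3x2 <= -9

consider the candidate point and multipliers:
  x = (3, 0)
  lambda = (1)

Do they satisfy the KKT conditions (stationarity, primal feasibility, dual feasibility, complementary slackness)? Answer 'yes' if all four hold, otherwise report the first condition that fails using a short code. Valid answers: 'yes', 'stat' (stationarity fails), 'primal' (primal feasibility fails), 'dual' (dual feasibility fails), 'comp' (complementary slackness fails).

Gradient of f: grad f(x) = Q x + c = (0, -2)
Constraint values g_i(x) = a_i^T x - b_i:
  g_1((3, 0)) = 0
Stationarity residual: grad f(x) + sum_i lambda_i a_i = (-3, 1)
  -> stationarity FAILS
Primal feasibility (all g_i <= 0): OK
Dual feasibility (all lambda_i >= 0): OK
Complementary slackness (lambda_i * g_i(x) = 0 for all i): OK

Verdict: the first failing condition is stationarity -> stat.

stat


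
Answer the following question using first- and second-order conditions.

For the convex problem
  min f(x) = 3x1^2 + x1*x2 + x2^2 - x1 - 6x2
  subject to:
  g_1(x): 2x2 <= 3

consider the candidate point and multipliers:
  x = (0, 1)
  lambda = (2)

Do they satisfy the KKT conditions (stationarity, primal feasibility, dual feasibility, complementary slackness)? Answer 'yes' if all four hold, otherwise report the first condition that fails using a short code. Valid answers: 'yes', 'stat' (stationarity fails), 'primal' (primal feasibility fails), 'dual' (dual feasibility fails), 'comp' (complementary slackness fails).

Gradient of f: grad f(x) = Q x + c = (0, -4)
Constraint values g_i(x) = a_i^T x - b_i:
  g_1((0, 1)) = -1
Stationarity residual: grad f(x) + sum_i lambda_i a_i = (0, 0)
  -> stationarity OK
Primal feasibility (all g_i <= 0): OK
Dual feasibility (all lambda_i >= 0): OK
Complementary slackness (lambda_i * g_i(x) = 0 for all i): FAILS

Verdict: the first failing condition is complementary_slackness -> comp.

comp


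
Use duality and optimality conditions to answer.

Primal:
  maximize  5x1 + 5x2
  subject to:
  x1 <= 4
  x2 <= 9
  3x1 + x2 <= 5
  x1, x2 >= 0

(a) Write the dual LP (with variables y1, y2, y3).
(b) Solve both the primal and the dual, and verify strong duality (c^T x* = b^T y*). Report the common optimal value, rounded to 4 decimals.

The standard primal-dual pair for 'max c^T x s.t. A x <= b, x >= 0' is:
  Dual:  min b^T y  s.t.  A^T y >= c,  y >= 0.

So the dual LP is:
  minimize  4y1 + 9y2 + 5y3
  subject to:
    y1 + 3y3 >= 5
    y2 + y3 >= 5
    y1, y2, y3 >= 0

Solving the primal: x* = (0, 5).
  primal value c^T x* = 25.
Solving the dual: y* = (0, 0, 5).
  dual value b^T y* = 25.
Strong duality: c^T x* = b^T y*. Confirmed.

25


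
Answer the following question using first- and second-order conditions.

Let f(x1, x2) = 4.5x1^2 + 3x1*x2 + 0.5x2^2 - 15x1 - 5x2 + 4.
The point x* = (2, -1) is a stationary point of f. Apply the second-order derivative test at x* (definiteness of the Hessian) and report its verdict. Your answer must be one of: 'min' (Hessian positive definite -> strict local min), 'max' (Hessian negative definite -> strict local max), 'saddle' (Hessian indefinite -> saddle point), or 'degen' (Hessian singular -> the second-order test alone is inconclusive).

Compute the Hessian H = grad^2 f:
  H = [[9, 3], [3, 1]]
Verify stationarity: grad f(x*) = H x* + g = (0, 0).
Eigenvalues of H: 0, 10.
H has a zero eigenvalue (singular; positive semidefinite but not definite), so H is neither positive definite, negative definite, nor indefinite. The second-order test alone is inconclusive -> degen.
(Indeed, f is constant along the null direction of H through x*, so x* is not a strict local extremum.)

degen


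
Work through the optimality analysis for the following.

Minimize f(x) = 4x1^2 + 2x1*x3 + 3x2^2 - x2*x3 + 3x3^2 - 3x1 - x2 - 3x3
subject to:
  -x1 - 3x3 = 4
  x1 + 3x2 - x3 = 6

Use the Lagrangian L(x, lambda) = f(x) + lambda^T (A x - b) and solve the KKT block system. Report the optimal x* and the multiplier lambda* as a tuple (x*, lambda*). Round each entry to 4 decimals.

Form the Lagrangian:
  L(x, lambda) = (1/2) x^T Q x + c^T x + lambda^T (A x - b)
Stationarity (grad_x L = 0): Q x + c + A^T lambda = 0.
Primal feasibility: A x = b.

This gives the KKT block system:
  [ Q   A^T ] [ x     ]   [-c ]
  [ A    0  ] [ lambda ] = [ b ]

Solving the linear system:
  x*      = (0.7027, 1.2432, -1.5676)
  lambda* = (-3.1892, -2.6757)
  f(x*)   = 15.0811

x* = (0.7027, 1.2432, -1.5676), lambda* = (-3.1892, -2.6757)


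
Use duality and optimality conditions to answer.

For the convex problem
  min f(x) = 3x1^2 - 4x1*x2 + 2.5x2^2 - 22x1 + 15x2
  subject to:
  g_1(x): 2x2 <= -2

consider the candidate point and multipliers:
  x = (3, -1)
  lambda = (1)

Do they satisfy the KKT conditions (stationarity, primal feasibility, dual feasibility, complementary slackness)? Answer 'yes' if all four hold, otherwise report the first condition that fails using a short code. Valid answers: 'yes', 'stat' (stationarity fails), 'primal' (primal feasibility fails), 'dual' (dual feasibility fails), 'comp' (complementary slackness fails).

Gradient of f: grad f(x) = Q x + c = (0, -2)
Constraint values g_i(x) = a_i^T x - b_i:
  g_1((3, -1)) = 0
Stationarity residual: grad f(x) + sum_i lambda_i a_i = (0, 0)
  -> stationarity OK
Primal feasibility (all g_i <= 0): OK
Dual feasibility (all lambda_i >= 0): OK
Complementary slackness (lambda_i * g_i(x) = 0 for all i): OK

Verdict: yes, KKT holds.

yes


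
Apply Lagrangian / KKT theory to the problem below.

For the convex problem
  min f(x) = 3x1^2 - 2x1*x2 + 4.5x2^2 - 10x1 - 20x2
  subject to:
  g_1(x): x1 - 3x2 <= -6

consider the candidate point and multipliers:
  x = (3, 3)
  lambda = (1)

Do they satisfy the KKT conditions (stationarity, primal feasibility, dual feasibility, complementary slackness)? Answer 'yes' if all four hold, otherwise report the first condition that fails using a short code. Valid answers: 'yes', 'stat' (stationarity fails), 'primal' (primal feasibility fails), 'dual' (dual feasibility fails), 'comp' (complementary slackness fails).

Gradient of f: grad f(x) = Q x + c = (2, 1)
Constraint values g_i(x) = a_i^T x - b_i:
  g_1((3, 3)) = 0
Stationarity residual: grad f(x) + sum_i lambda_i a_i = (3, -2)
  -> stationarity FAILS
Primal feasibility (all g_i <= 0): OK
Dual feasibility (all lambda_i >= 0): OK
Complementary slackness (lambda_i * g_i(x) = 0 for all i): OK

Verdict: the first failing condition is stationarity -> stat.

stat


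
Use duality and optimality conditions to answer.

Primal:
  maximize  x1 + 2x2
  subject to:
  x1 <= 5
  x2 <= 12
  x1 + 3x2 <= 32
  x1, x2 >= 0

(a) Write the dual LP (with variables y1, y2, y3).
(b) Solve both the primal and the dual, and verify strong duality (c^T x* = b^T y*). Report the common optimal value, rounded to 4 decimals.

The standard primal-dual pair for 'max c^T x s.t. A x <= b, x >= 0' is:
  Dual:  min b^T y  s.t.  A^T y >= c,  y >= 0.

So the dual LP is:
  minimize  5y1 + 12y2 + 32y3
  subject to:
    y1 + y3 >= 1
    y2 + 3y3 >= 2
    y1, y2, y3 >= 0

Solving the primal: x* = (5, 9).
  primal value c^T x* = 23.
Solving the dual: y* = (0.3333, 0, 0.6667).
  dual value b^T y* = 23.
Strong duality: c^T x* = b^T y*. Confirmed.

23


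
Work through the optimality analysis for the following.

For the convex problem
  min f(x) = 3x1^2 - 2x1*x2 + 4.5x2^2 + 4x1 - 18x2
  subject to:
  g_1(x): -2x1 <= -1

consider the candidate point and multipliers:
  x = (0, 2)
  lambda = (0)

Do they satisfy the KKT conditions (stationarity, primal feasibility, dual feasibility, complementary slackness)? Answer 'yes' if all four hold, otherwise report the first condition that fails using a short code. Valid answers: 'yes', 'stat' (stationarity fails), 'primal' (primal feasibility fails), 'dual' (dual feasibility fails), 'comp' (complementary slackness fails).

Gradient of f: grad f(x) = Q x + c = (0, 0)
Constraint values g_i(x) = a_i^T x - b_i:
  g_1((0, 2)) = 1
Stationarity residual: grad f(x) + sum_i lambda_i a_i = (0, 0)
  -> stationarity OK
Primal feasibility (all g_i <= 0): FAILS
Dual feasibility (all lambda_i >= 0): OK
Complementary slackness (lambda_i * g_i(x) = 0 for all i): OK

Verdict: the first failing condition is primal_feasibility -> primal.

primal


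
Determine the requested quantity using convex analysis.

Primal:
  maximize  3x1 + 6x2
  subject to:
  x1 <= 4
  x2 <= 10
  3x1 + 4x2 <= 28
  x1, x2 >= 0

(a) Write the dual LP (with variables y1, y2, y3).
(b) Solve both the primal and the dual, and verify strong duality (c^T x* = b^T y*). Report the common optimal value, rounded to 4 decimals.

The standard primal-dual pair for 'max c^T x s.t. A x <= b, x >= 0' is:
  Dual:  min b^T y  s.t.  A^T y >= c,  y >= 0.

So the dual LP is:
  minimize  4y1 + 10y2 + 28y3
  subject to:
    y1 + 3y3 >= 3
    y2 + 4y3 >= 6
    y1, y2, y3 >= 0

Solving the primal: x* = (0, 7).
  primal value c^T x* = 42.
Solving the dual: y* = (0, 0, 1.5).
  dual value b^T y* = 42.
Strong duality: c^T x* = b^T y*. Confirmed.

42


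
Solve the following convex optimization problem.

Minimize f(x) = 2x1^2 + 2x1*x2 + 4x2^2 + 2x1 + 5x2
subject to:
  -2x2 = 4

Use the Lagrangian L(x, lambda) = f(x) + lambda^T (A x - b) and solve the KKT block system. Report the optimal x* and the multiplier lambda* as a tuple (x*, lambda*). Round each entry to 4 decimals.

Form the Lagrangian:
  L(x, lambda) = (1/2) x^T Q x + c^T x + lambda^T (A x - b)
Stationarity (grad_x L = 0): Q x + c + A^T lambda = 0.
Primal feasibility: A x = b.

This gives the KKT block system:
  [ Q   A^T ] [ x     ]   [-c ]
  [ A    0  ] [ lambda ] = [ b ]

Solving the linear system:
  x*      = (0.5, -2)
  lambda* = (-5)
  f(x*)   = 5.5

x* = (0.5, -2), lambda* = (-5)


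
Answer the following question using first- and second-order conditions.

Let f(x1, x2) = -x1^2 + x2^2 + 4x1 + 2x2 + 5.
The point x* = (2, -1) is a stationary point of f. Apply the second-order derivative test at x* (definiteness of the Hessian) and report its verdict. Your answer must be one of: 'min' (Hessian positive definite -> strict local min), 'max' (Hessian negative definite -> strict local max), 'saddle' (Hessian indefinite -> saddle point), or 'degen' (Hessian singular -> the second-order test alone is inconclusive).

Compute the Hessian H = grad^2 f:
  H = [[-2, 0], [0, 2]]
Verify stationarity: grad f(x*) = H x* + g = (0, 0).
Eigenvalues of H: -2, 2.
Eigenvalues have mixed signs, so H is indefinite -> x* is a saddle point.

saddle


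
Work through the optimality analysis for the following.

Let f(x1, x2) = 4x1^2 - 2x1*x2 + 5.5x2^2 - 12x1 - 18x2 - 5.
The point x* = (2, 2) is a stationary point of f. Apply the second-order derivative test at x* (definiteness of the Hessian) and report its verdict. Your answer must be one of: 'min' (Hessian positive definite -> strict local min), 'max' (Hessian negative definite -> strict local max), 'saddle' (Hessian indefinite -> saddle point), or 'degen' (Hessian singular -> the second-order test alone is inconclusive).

Compute the Hessian H = grad^2 f:
  H = [[8, -2], [-2, 11]]
Verify stationarity: grad f(x*) = H x* + g = (0, 0).
Eigenvalues of H: 7, 12.
Both eigenvalues > 0, so H is positive definite -> x* is a strict local min.

min


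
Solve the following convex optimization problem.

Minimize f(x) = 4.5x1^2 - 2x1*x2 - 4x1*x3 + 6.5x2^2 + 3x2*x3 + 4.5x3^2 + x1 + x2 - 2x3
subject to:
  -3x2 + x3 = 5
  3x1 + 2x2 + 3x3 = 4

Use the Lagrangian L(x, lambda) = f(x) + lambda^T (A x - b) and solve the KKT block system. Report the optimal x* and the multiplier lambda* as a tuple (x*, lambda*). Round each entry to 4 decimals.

Form the Lagrangian:
  L(x, lambda) = (1/2) x^T Q x + c^T x + lambda^T (A x - b)
Stationarity (grad_x L = 0): Q x + c + A^T lambda = 0.
Primal feasibility: A x = b.

This gives the KKT block system:
  [ Q   A^T ] [ x     ]   [-c ]
  [ A    0  ] [ lambda ] = [ b ]

Solving the linear system:
  x*      = (0.5607, -1.1529, 1.5412)
  lambda* = (-3.9815, -0.7292)
  f(x*)   = 9.5748

x* = (0.5607, -1.1529, 1.5412), lambda* = (-3.9815, -0.7292)


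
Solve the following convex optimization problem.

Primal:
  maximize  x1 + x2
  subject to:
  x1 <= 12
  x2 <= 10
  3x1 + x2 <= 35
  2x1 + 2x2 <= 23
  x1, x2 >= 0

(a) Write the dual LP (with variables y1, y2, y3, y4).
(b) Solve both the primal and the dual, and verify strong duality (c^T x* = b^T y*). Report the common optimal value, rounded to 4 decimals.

The standard primal-dual pair for 'max c^T x s.t. A x <= b, x >= 0' is:
  Dual:  min b^T y  s.t.  A^T y >= c,  y >= 0.

So the dual LP is:
  minimize  12y1 + 10y2 + 35y3 + 23y4
  subject to:
    y1 + 3y3 + 2y4 >= 1
    y2 + y3 + 2y4 >= 1
    y1, y2, y3, y4 >= 0

Solving the primal: x* = (11.5, 0).
  primal value c^T x* = 11.5.
Solving the dual: y* = (0, 0, 0, 0.5).
  dual value b^T y* = 11.5.
Strong duality: c^T x* = b^T y*. Confirmed.

11.5


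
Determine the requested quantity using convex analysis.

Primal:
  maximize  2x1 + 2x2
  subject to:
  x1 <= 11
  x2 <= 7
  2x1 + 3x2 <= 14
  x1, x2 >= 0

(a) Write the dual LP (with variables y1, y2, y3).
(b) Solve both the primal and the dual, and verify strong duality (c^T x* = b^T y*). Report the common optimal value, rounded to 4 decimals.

The standard primal-dual pair for 'max c^T x s.t. A x <= b, x >= 0' is:
  Dual:  min b^T y  s.t.  A^T y >= c,  y >= 0.

So the dual LP is:
  minimize  11y1 + 7y2 + 14y3
  subject to:
    y1 + 2y3 >= 2
    y2 + 3y3 >= 2
    y1, y2, y3 >= 0

Solving the primal: x* = (7, 0).
  primal value c^T x* = 14.
Solving the dual: y* = (0, 0, 1).
  dual value b^T y* = 14.
Strong duality: c^T x* = b^T y*. Confirmed.

14
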